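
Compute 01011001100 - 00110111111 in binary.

Method 1 - Direct subtraction (column by column from the right: bit − bit − borrow-in; if negative, add 2 and borrow 1 from the next column):
borrow: 01001111110
        01011001100
-       00110111111
-------------------
        00100001101

Method 2 - Add two's complement:
Two's complement of 00110111111: invert → 11001000000, add 1 → 11001000001
  01011001100
+ 11001000001
-------------
 100100001101  (end carry out of the top bit = 1)
Discarding the end carry: 00100001101
Decimal check:
  01011001100 = 512 + 128 + 64 + 8 + 4 = 716
  00110111111 = 256 + 128 + 32 + 16 + 8 + 4 + 2 + 1 = 447
  716 - 447 = 269, and 00100001101 = 256 + 8 + 4 + 1 = 269 ✓



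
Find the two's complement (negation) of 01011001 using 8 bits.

Original: 01011001
Step 1 - Invert all bits: 10100110
Step 2 - Add 1: 10100111
Verification: 01011001 + 10100111 = 100000000; discarding the end carry (carry out of the top bit) leaves the 8-bit value 00000000, as required for x + (-x)



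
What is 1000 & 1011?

AND: 1 only when both bits are 1
  1000
& 1011
------
  1000
Decimal: 8 & 11 = 8



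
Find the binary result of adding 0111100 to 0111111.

Add column by column from the right: bit + bit + carry-in; write the sum mod 2, carry 1 when the sum is 2 or 3.
carry:  1111000
        0111100
+       0111111
---------------
       01111011
(the carry out of the leftmost column, 0, becomes the leading bit)
Decimal check:
  0111100 = 32 + 16 + 8 + 4 = 60
  0111111 = 32 + 16 + 8 + 4 + 2 + 1 = 63
  60 + 63 = 123, and 01111011 = 64 + 32 + 16 + 8 + 2 + 1 = 123 ✓



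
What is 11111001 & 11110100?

AND: 1 only when both bits are 1
  11111001
& 11110100
----------
  11110000
Decimal: 249 & 244 = 240



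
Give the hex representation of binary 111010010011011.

Group into 4-bit nibbles from right:
  0111 = 7
  0100 = 4
  1001 = 9
  1011 = B
Result: 749B



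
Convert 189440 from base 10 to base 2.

Using repeated division by 2:
189440 ÷ 2 = 94720 remainder 0
94720 ÷ 2 = 47360 remainder 0
47360 ÷ 2 = 23680 remainder 0
23680 ÷ 2 = 11840 remainder 0
11840 ÷ 2 = 5920 remainder 0
5920 ÷ 2 = 2960 remainder 0
2960 ÷ 2 = 1480 remainder 0
1480 ÷ 2 = 740 remainder 0
740 ÷ 2 = 370 remainder 0
370 ÷ 2 = 185 remainder 0
185 ÷ 2 = 92 remainder 1
92 ÷ 2 = 46 remainder 0
46 ÷ 2 = 23 remainder 0
23 ÷ 2 = 11 remainder 1
11 ÷ 2 = 5 remainder 1
5 ÷ 2 = 2 remainder 1
2 ÷ 2 = 1 remainder 0
1 ÷ 2 = 0 remainder 1
Reading remainders bottom to top: 101110010000000000



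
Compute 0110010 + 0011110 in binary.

Add column by column from the right: bit + bit + carry-in; write the sum mod 2, carry 1 when the sum is 2 or 3.
carry:  1111100
        0110010
+       0011110
---------------
       01010000
(the carry out of the leftmost column, 0, becomes the leading bit)
Decimal check:
  0110010 = 32 + 16 + 2 = 50
  0011110 = 16 + 8 + 4 + 2 = 30
  50 + 30 = 80, and 01010000 = 64 + 16 = 80 ✓



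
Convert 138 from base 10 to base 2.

Using repeated division by 2:
138 ÷ 2 = 69 remainder 0
69 ÷ 2 = 34 remainder 1
34 ÷ 2 = 17 remainder 0
17 ÷ 2 = 8 remainder 1
8 ÷ 2 = 4 remainder 0
4 ÷ 2 = 2 remainder 0
2 ÷ 2 = 1 remainder 0
1 ÷ 2 = 0 remainder 1
Reading remainders bottom to top: 10001010



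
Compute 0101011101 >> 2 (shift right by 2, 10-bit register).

Original: 0101011101 (decimal 349)
Shift right by 2 positions
Drop the 2 low bits; fill with zeros on the left
Result: 0001010111 (decimal 87)
Equivalent: 349 >> 2 = 349 ÷ 2^2 = 87



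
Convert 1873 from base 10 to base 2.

Using repeated division by 2:
1873 ÷ 2 = 936 remainder 1
936 ÷ 2 = 468 remainder 0
468 ÷ 2 = 234 remainder 0
234 ÷ 2 = 117 remainder 0
117 ÷ 2 = 58 remainder 1
58 ÷ 2 = 29 remainder 0
29 ÷ 2 = 14 remainder 1
14 ÷ 2 = 7 remainder 0
7 ÷ 2 = 3 remainder 1
3 ÷ 2 = 1 remainder 1
1 ÷ 2 = 0 remainder 1
Reading remainders bottom to top: 11101010001



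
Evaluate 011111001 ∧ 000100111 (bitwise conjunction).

AND: 1 only when both bits are 1
  011111001
& 000100111
-----------
  000100001
Decimal: 249 & 39 = 33



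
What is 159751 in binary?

Using repeated division by 2:
159751 ÷ 2 = 79875 remainder 1
79875 ÷ 2 = 39937 remainder 1
39937 ÷ 2 = 19968 remainder 1
19968 ÷ 2 = 9984 remainder 0
9984 ÷ 2 = 4992 remainder 0
4992 ÷ 2 = 2496 remainder 0
2496 ÷ 2 = 1248 remainder 0
1248 ÷ 2 = 624 remainder 0
624 ÷ 2 = 312 remainder 0
312 ÷ 2 = 156 remainder 0
156 ÷ 2 = 78 remainder 0
78 ÷ 2 = 39 remainder 0
39 ÷ 2 = 19 remainder 1
19 ÷ 2 = 9 remainder 1
9 ÷ 2 = 4 remainder 1
4 ÷ 2 = 2 remainder 0
2 ÷ 2 = 1 remainder 0
1 ÷ 2 = 0 remainder 1
Reading remainders bottom to top: 100111000000000111



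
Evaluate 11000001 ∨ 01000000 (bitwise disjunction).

OR: 1 when either bit is 1
  11000001
| 01000000
----------
  11000001
Decimal: 193 | 64 = 193



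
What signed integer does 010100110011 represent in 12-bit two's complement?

Binary: 010100110011
Sign bit: 0 (non-negative)
Read directly as an unsigned value:
010100110011 = 1024 + 256 + 32 + 16 + 2 + 1 = 1331
Value: 1331



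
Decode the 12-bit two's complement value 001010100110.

Binary: 001010100110
Sign bit: 0 (non-negative)
Read directly as an unsigned value:
001010100110 = 512 + 128 + 32 + 4 + 2 = 678
Value: 678



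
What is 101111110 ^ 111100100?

XOR: 1 when bits differ
  101111110
^ 111100100
-----------
  010011010
Decimal: 382 ^ 484 = 154



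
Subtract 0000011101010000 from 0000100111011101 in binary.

Method 1 - Direct subtraction (column by column from the right: bit − bit − borrow-in; if negative, add 2 and borrow 1 from the next column):
borrow: 0000110000000000
        0000100111011101
-       0000011101010000
------------------------
        0000001010001101

Method 2 - Add two's complement:
Two's complement of 0000011101010000: invert → 1111100010101111, add 1 → 1111100010110000
  0000100111011101
+ 1111100010110000
------------------
 10000001010001101  (end carry out of the top bit = 1)
Discarding the end carry: 0000001010001101
Decimal check:
  0000100111011101 = 2048 + 256 + 128 + 64 + 16 + 8 + 4 + 1 = 2525
  0000011101010000 = 1024 + 512 + 256 + 64 + 16 = 1872
  2525 - 1872 = 653, and 0000001010001101 = 512 + 128 + 8 + 4 + 1 = 653 ✓



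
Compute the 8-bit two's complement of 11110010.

Original (sign bit 1, negative): 11110010
Step 1 - Invert all bits: 00001101
Step 2 - Add 1: 00001110
Verification: 11110010 + 00001110 = 100000000; discarding the end carry (carry out of the top bit) leaves the 8-bit value 00000000, as required for x + (-x)



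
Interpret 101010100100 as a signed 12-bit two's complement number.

Binary: 101010100100
Sign bit: 1 (negative)
Invert: 010101011011
Add 1:  010101011100
Magnitude: 010101011100 = 1024 + 256 + 64 + 16 + 8 + 4 = 1372
Value: -1372



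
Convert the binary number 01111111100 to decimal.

Sum of powers of 2 for each 1-bit:
2^2 + 2^3 + 2^4 + 2^5 + 2^6 + 2^7 + 2^8 + 2^9
= 4 + 8 + 16 + 32 + 64 + 128 + 256 + 512
= 1020



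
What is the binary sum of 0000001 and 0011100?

Add column by column from the right: bit + bit + carry-in; write the sum mod 2, carry 1 when the sum is 2 or 3.
carry:  0000000
        0000001
+       0011100
---------------
       00011101
(the carry out of the leftmost column, 0, becomes the leading bit)
Decimal check:
  0000001 = 1
  0011100 = 16 + 8 + 4 = 28
  1 + 28 = 29, and 00011101 = 16 + 8 + 4 + 1 = 29 ✓



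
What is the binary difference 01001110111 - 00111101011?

Method 1 - Direct subtraction (column by column from the right: bit − bit − borrow-in; if negative, add 2 and borrow 1 from the next column):
borrow: 01100010000
        01001110111
-       00111101011
-------------------
        00010001100

Method 2 - Add two's complement:
Two's complement of 00111101011: invert → 11000010100, add 1 → 11000010101
  01001110111
+ 11000010101
-------------
 100010001100  (end carry out of the top bit = 1)
Discarding the end carry: 00010001100
Decimal check:
  01001110111 = 512 + 64 + 32 + 16 + 4 + 2 + 1 = 631
  00111101011 = 256 + 128 + 64 + 32 + 8 + 2 + 1 = 491
  631 - 491 = 140, and 00010001100 = 128 + 8 + 4 = 140 ✓



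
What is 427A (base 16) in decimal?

Expand by place value (powers of 16):
Digit values: A = 10
427A = 4 × 16^3 + 2 × 16^2 + 7 × 16^1 + 10 × 16^0
= 4 × 4096 + 2 × 256 + 7 × 16 + 10 × 1
= 16384 + 512 + 112 + 10
= 17018



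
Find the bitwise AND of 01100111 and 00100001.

AND: 1 only when both bits are 1
  01100111
& 00100001
----------
  00100001
Decimal: 103 & 33 = 33



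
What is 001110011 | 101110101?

OR: 1 when either bit is 1
  001110011
| 101110101
-----------
  101110111
Decimal: 115 | 373 = 375



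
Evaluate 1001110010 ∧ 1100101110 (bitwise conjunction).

AND: 1 only when both bits are 1
  1001110010
& 1100101110
------------
  1000100010
Decimal: 626 & 814 = 546



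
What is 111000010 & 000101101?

AND: 1 only when both bits are 1
  111000010
& 000101101
-----------
  000000000
Decimal: 450 & 45 = 0



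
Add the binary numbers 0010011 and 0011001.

Add column by column from the right: bit + bit + carry-in; write the sum mod 2, carry 1 when the sum is 2 or 3.
carry:  0100110
        0010011
+       0011001
---------------
       00101100
(the carry out of the leftmost column, 0, becomes the leading bit)
Decimal check:
  0010011 = 16 + 2 + 1 = 19
  0011001 = 16 + 8 + 1 = 25
  19 + 25 = 44, and 00101100 = 32 + 8 + 4 = 44 ✓



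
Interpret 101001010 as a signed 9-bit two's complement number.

Binary: 101001010
Sign bit: 1 (negative)
Invert: 010110101
Add 1:  010110110
Magnitude: 010110110 = 128 + 32 + 16 + 4 + 2 = 182
Value: -182



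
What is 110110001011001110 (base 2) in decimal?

Sum of powers of 2 for each 1-bit:
2^1 + 2^2 + 2^3 + 2^6 + 2^7 + 2^9 + 2^13 + 2^14 + 2^16 + 2^17
= 2 + 4 + 8 + 64 + 128 + 512 + 8192 + 16384 + 65536 + 131072
= 221902



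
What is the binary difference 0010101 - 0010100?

Method 1 - Direct subtraction (column by column from the right: bit − bit − borrow-in; if negative, add 2 and borrow 1 from the next column):
borrow: 0000000
        0010101
-       0010100
---------------
        0000001

Method 2 - Add two's complement:
Two's complement of 0010100: invert → 1101011, add 1 → 1101100
  0010101
+ 1101100
---------
 10000001  (end carry out of the top bit = 1)
Discarding the end carry: 0000001
Decimal check:
  0010101 = 16 + 4 + 1 = 21
  0010100 = 16 + 4 = 20
  21 - 20 = 1, and 0000001 = 1 ✓



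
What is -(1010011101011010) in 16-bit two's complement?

Original (sign bit 1, negative): 1010011101011010
Step 1 - Invert all bits: 0101100010100101
Step 2 - Add 1: 0101100010100110
Verification: 1010011101011010 + 0101100010100110 = 10000000000000000; discarding the end carry (carry out of the top bit) leaves the 16-bit value 0000000000000000, as required for x + (-x)



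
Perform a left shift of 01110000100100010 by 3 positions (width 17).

Original: 01110000100100010 (decimal 57634)
Shift left by 3 positions
Append 3 zeros on the right and drop the 3 high bits that overflow the 17-bit width
Result: 10000100100010000 (decimal 67856)
Equivalent: 57634 << 3 = 57634 × 2^3 = 461072, truncated to 17 bits = 67856



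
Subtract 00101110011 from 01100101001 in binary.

Method 1 - Direct subtraction (column by column from the right: bit − bit − borrow-in; if negative, add 2 and borrow 1 from the next column):
borrow: 01111101100
        01100101001
-       00101110011
-------------------
        00110110110

Method 2 - Add two's complement:
Two's complement of 00101110011: invert → 11010001100, add 1 → 11010001101
  01100101001
+ 11010001101
-------------
 100110110110  (end carry out of the top bit = 1)
Discarding the end carry: 00110110110
Decimal check:
  01100101001 = 512 + 256 + 32 + 8 + 1 = 809
  00101110011 = 256 + 64 + 32 + 16 + 2 + 1 = 371
  809 - 371 = 438, and 00110110110 = 256 + 128 + 32 + 16 + 4 + 2 = 438 ✓



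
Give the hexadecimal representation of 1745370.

Using repeated division by 16 (digits 10–15 are A–F):
1745370 ÷ 16 = 109085 remainder 10 (A)
109085 ÷ 16 = 6817 remainder 13 (D)
6817 ÷ 16 = 426 remainder 1
426 ÷ 16 = 26 remainder 10 (A)
26 ÷ 16 = 1 remainder 10 (A)
1 ÷ 16 = 0 remainder 1
Reading remainders bottom to top: 1AA1DA



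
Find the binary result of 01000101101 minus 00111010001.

Method 1 - Direct subtraction (column by column from the right: bit − bit − borrow-in; if negative, add 2 and borrow 1 from the next column):
borrow: 01110100000
        01000101101
-       00111010001
-------------------
        00001011100

Method 2 - Add two's complement:
Two's complement of 00111010001: invert → 11000101110, add 1 → 11000101111
  01000101101
+ 11000101111
-------------
 100001011100  (end carry out of the top bit = 1)
Discarding the end carry: 00001011100
Decimal check:
  01000101101 = 512 + 32 + 8 + 4 + 1 = 557
  00111010001 = 256 + 128 + 64 + 16 + 1 = 465
  557 - 465 = 92, and 00001011100 = 64 + 16 + 8 + 4 = 92 ✓



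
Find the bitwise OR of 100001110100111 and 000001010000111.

OR: 1 when either bit is 1
  100001110100111
| 000001010000111
-----------------
  100001110100111
Decimal: 17319 | 647 = 17319



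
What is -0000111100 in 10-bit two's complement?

Original: 0000111100
Step 1 - Invert all bits: 1111000011
Step 2 - Add 1: 1111000100
Verification: 0000111100 + 1111000100 = 10000000000; discarding the end carry (carry out of the top bit) leaves the 10-bit value 0000000000, as required for x + (-x)



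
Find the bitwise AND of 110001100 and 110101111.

AND: 1 only when both bits are 1
  110001100
& 110101111
-----------
  110001100
Decimal: 396 & 431 = 396



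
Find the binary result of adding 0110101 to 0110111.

Add column by column from the right: bit + bit + carry-in; write the sum mod 2, carry 1 when the sum is 2 or 3.
carry:  1101110
        0110101
+       0110111
---------------
       01101100
(the carry out of the leftmost column, 0, becomes the leading bit)
Decimal check:
  0110101 = 32 + 16 + 4 + 1 = 53
  0110111 = 32 + 16 + 4 + 2 + 1 = 55
  53 + 55 = 108, and 01101100 = 64 + 32 + 8 + 4 = 108 ✓



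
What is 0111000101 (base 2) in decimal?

Sum of powers of 2 for each 1-bit:
2^0 + 2^2 + 2^6 + 2^7 + 2^8
= 1 + 4 + 64 + 128 + 256
= 453



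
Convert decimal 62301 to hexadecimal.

Using repeated division by 16 (digits 10–15 are A–F):
62301 ÷ 16 = 3893 remainder 13 (D)
3893 ÷ 16 = 243 remainder 5
243 ÷ 16 = 15 remainder 3
15 ÷ 16 = 0 remainder 15 (F)
Reading remainders bottom to top: F35D



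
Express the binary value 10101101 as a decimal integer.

Sum of powers of 2 for each 1-bit:
2^0 + 2^2 + 2^3 + 2^5 + 2^7
= 1 + 4 + 8 + 32 + 128
= 173



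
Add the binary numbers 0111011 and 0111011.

Add column by column from the right: bit + bit + carry-in; write the sum mod 2, carry 1 when the sum is 2 or 3.
carry:  1110110
        0111011
+       0111011
---------------
       01110110
(the carry out of the leftmost column, 0, becomes the leading bit)
Decimal check:
  0111011 = 32 + 16 + 8 + 2 + 1 = 59
  0111011 = 32 + 16 + 8 + 2 + 1 = 59
  59 + 59 = 118, and 01110110 = 64 + 32 + 16 + 4 + 2 = 118 ✓



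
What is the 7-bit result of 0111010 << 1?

Original: 0111010 (decimal 58)
Shift left by 1 position
Append 1 zero on the right
Result: 1110100 (decimal 116)
Equivalent: 58 << 1 = 58 × 2^1 = 116



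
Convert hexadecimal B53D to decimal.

Expand by place value (powers of 16):
Digit values: B = 11, D = 13
B53D = 11 × 16^3 + 5 × 16^2 + 3 × 16^1 + 13 × 16^0
= 11 × 4096 + 5 × 256 + 3 × 16 + 13 × 1
= 45056 + 1280 + 48 + 13
= 46397



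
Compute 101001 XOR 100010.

XOR: 1 when bits differ
  101001
^ 100010
--------
  001011
Decimal: 41 ^ 34 = 11



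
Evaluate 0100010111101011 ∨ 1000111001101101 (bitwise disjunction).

OR: 1 when either bit is 1
  0100010111101011
| 1000111001101101
------------------
  1100111111101111
Decimal: 17899 | 36461 = 53231



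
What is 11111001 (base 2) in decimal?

Sum of powers of 2 for each 1-bit:
2^0 + 2^3 + 2^4 + 2^5 + 2^6 + 2^7
= 1 + 8 + 16 + 32 + 64 + 128
= 249



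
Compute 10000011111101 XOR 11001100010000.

XOR: 1 when bits differ
  10000011111101
^ 11001100010000
----------------
  01001111101101
Decimal: 8445 ^ 13072 = 5101



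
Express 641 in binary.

Using repeated division by 2:
641 ÷ 2 = 320 remainder 1
320 ÷ 2 = 160 remainder 0
160 ÷ 2 = 80 remainder 0
80 ÷ 2 = 40 remainder 0
40 ÷ 2 = 20 remainder 0
20 ÷ 2 = 10 remainder 0
10 ÷ 2 = 5 remainder 0
5 ÷ 2 = 2 remainder 1
2 ÷ 2 = 1 remainder 0
1 ÷ 2 = 0 remainder 1
Reading remainders bottom to top: 1010000001



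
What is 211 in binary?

Using repeated division by 2:
211 ÷ 2 = 105 remainder 1
105 ÷ 2 = 52 remainder 1
52 ÷ 2 = 26 remainder 0
26 ÷ 2 = 13 remainder 0
13 ÷ 2 = 6 remainder 1
6 ÷ 2 = 3 remainder 0
3 ÷ 2 = 1 remainder 1
1 ÷ 2 = 0 remainder 1
Reading remainders bottom to top: 11010011



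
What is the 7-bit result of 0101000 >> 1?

Original: 0101000 (decimal 40)
Shift right by 1 position
Drop the 1 low bit; fill with zero on the left
Result: 0010100 (decimal 20)
Equivalent: 40 >> 1 = 40 ÷ 2^1 = 20



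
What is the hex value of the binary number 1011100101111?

Group into 4-bit nibbles from right:
  0001 = 1
  0111 = 7
  0010 = 2
  1111 = F
Result: 172F



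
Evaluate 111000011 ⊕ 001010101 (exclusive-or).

XOR: 1 when bits differ
  111000011
^ 001010101
-----------
  110010110
Decimal: 451 ^ 85 = 406



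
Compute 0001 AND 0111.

AND: 1 only when both bits are 1
  0001
& 0111
------
  0001
Decimal: 1 & 7 = 1



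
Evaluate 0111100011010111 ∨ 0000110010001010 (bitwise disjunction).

OR: 1 when either bit is 1
  0111100011010111
| 0000110010001010
------------------
  0111110011011111
Decimal: 30935 | 3210 = 31967



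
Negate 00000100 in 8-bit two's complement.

Original: 00000100
Step 1 - Invert all bits: 11111011
Step 2 - Add 1: 11111100
Verification: 00000100 + 11111100 = 100000000; discarding the end carry (carry out of the top bit) leaves the 8-bit value 00000000, as required for x + (-x)



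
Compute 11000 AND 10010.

AND: 1 only when both bits are 1
  11000
& 10010
-------
  10000
Decimal: 24 & 18 = 16



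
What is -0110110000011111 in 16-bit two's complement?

Original: 0110110000011111
Step 1 - Invert all bits: 1001001111100000
Step 2 - Add 1: 1001001111100001
Verification: 0110110000011111 + 1001001111100001 = 10000000000000000; discarding the end carry (carry out of the top bit) leaves the 16-bit value 0000000000000000, as required for x + (-x)



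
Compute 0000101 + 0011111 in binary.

Add column by column from the right: bit + bit + carry-in; write the sum mod 2, carry 1 when the sum is 2 or 3.
carry:  0111110
        0000101
+       0011111
---------------
       00100100
(the carry out of the leftmost column, 0, becomes the leading bit)
Decimal check:
  0000101 = 4 + 1 = 5
  0011111 = 16 + 8 + 4 + 2 + 1 = 31
  5 + 31 = 36, and 00100100 = 32 + 4 = 36 ✓



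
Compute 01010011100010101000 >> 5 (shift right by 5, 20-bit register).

Original: 01010011100010101000 (decimal 342184)
Shift right by 5 positions
Drop the 5 low bits; fill with zeros on the left
Result: 00000010100111000101 (decimal 10693)
Equivalent: 342184 >> 5 = 342184 ÷ 2^5 = 10693



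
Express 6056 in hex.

Using repeated division by 16 (digits 10–15 are A–F):
6056 ÷ 16 = 378 remainder 8
378 ÷ 16 = 23 remainder 10 (A)
23 ÷ 16 = 1 remainder 7
1 ÷ 16 = 0 remainder 1
Reading remainders bottom to top: 17A8



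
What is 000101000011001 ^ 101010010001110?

XOR: 1 when bits differ
  000101000011001
^ 101010010001110
-----------------
  101111010010111
Decimal: 2585 ^ 21646 = 24215



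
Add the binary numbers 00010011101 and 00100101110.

Add column by column from the right: bit + bit + carry-in; write the sum mod 2, carry 1 when the sum is 2 or 3.
carry:  00001111000
        00010011101
+       00100101110
-------------------
       000111001011
(the carry out of the leftmost column, 0, becomes the leading bit)
Decimal check:
  00010011101 = 128 + 16 + 8 + 4 + 1 = 157
  00100101110 = 256 + 32 + 8 + 4 + 2 = 302
  157 + 302 = 459, and 000111001011 = 256 + 128 + 64 + 8 + 2 + 1 = 459 ✓



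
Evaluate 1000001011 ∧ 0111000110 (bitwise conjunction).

AND: 1 only when both bits are 1
  1000001011
& 0111000110
------------
  0000000010
Decimal: 523 & 454 = 2



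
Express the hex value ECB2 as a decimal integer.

Expand by place value (powers of 16):
Digit values: E = 14, C = 12, B = 11
ECB2 = 14 × 16^3 + 12 × 16^2 + 11 × 16^1 + 2 × 16^0
= 14 × 4096 + 12 × 256 + 11 × 16 + 2 × 1
= 57344 + 3072 + 176 + 2
= 60594



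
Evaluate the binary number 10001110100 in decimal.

Sum of powers of 2 for each 1-bit:
2^2 + 2^4 + 2^5 + 2^6 + 2^10
= 4 + 16 + 32 + 64 + 1024
= 1140



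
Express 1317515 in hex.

Using repeated division by 16 (digits 10–15 are A–F):
1317515 ÷ 16 = 82344 remainder 11 (B)
82344 ÷ 16 = 5146 remainder 8
5146 ÷ 16 = 321 remainder 10 (A)
321 ÷ 16 = 20 remainder 1
20 ÷ 16 = 1 remainder 4
1 ÷ 16 = 0 remainder 1
Reading remainders bottom to top: 141A8B



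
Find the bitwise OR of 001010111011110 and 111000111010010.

OR: 1 when either bit is 1
  001010111011110
| 111000111010010
-----------------
  111010111011110
Decimal: 5598 | 29138 = 30174



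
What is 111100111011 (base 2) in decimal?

Sum of powers of 2 for each 1-bit:
2^0 + 2^1 + 2^3 + 2^4 + 2^5 + 2^8 + 2^9 + 2^10 + 2^11
= 1 + 2 + 8 + 16 + 32 + 256 + 512 + 1024 + 2048
= 3899



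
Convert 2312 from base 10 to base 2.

Using repeated division by 2:
2312 ÷ 2 = 1156 remainder 0
1156 ÷ 2 = 578 remainder 0
578 ÷ 2 = 289 remainder 0
289 ÷ 2 = 144 remainder 1
144 ÷ 2 = 72 remainder 0
72 ÷ 2 = 36 remainder 0
36 ÷ 2 = 18 remainder 0
18 ÷ 2 = 9 remainder 0
9 ÷ 2 = 4 remainder 1
4 ÷ 2 = 2 remainder 0
2 ÷ 2 = 1 remainder 0
1 ÷ 2 = 0 remainder 1
Reading remainders bottom to top: 100100001000



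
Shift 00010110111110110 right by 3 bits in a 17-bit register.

Original: 00010110111110110 (decimal 11766)
Shift right by 3 positions
Drop the 3 low bits; fill with zeros on the left
Result: 00000010110111110 (decimal 1470)
Equivalent: 11766 >> 3 = 11766 ÷ 2^3 = 1470



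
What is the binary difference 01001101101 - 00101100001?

Method 1 - Direct subtraction (column by column from the right: bit − bit − borrow-in; if negative, add 2 and borrow 1 from the next column):
borrow: 01000000000
        01001101101
-       00101100001
-------------------
        00100001100

Method 2 - Add two's complement:
Two's complement of 00101100001: invert → 11010011110, add 1 → 11010011111
  01001101101
+ 11010011111
-------------
 100100001100  (end carry out of the top bit = 1)
Discarding the end carry: 00100001100
Decimal check:
  01001101101 = 512 + 64 + 32 + 8 + 4 + 1 = 621
  00101100001 = 256 + 64 + 32 + 1 = 353
  621 - 353 = 268, and 00100001100 = 256 + 8 + 4 = 268 ✓



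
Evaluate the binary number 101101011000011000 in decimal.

Sum of powers of 2 for each 1-bit:
2^3 + 2^4 + 2^9 + 2^10 + 2^12 + 2^14 + 2^15 + 2^17
= 8 + 16 + 512 + 1024 + 4096 + 16384 + 32768 + 131072
= 185880



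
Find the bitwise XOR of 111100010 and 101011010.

XOR: 1 when bits differ
  111100010
^ 101011010
-----------
  010111000
Decimal: 482 ^ 346 = 184



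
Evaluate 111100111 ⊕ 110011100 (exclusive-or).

XOR: 1 when bits differ
  111100111
^ 110011100
-----------
  001111011
Decimal: 487 ^ 412 = 123



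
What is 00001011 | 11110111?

OR: 1 when either bit is 1
  00001011
| 11110111
----------
  11111111
Decimal: 11 | 247 = 255



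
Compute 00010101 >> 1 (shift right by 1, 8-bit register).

Original: 00010101 (decimal 21)
Shift right by 1 position
Drop the 1 low bit; fill with zero on the left
Result: 00001010 (decimal 10)
Equivalent: 21 >> 1 = 21 ÷ 2^1 = 10



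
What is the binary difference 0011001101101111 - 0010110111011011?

Method 1 - Direct subtraction (column by column from the right: bit − bit − borrow-in; if negative, add 2 and borrow 1 from the next column):
borrow: 0001101100100000
        0011001101101111
-       0010110111011011
------------------------
        0000010110010100

Method 2 - Add two's complement:
Two's complement of 0010110111011011: invert → 1101001000100100, add 1 → 1101001000100101
  0011001101101111
+ 1101001000100101
------------------
 10000010110010100  (end carry out of the top bit = 1)
Discarding the end carry: 0000010110010100
Decimal check:
  0011001101101111 = 8192 + 4096 + 512 + 256 + 64 + 32 + 8 + 4 + 2 + 1 = 13167
  0010110111011011 = 8192 + 2048 + 1024 + 256 + 128 + 64 + 16 + 8 + 2 + 1 = 11739
  13167 - 11739 = 1428, and 0000010110010100 = 1024 + 256 + 128 + 16 + 4 = 1428 ✓



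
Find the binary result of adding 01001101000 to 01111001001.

Add column by column from the right: bit + bit + carry-in; write the sum mod 2, carry 1 when the sum is 2 or 3.
carry:  11110010000
        01001101000
+       01111001001
-------------------
       011000110001
(the carry out of the leftmost column, 0, becomes the leading bit)
Decimal check:
  01001101000 = 512 + 64 + 32 + 8 = 616
  01111001001 = 512 + 256 + 128 + 64 + 8 + 1 = 969
  616 + 969 = 1585, and 011000110001 = 1024 + 512 + 32 + 16 + 1 = 1585 ✓



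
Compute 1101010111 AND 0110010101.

AND: 1 only when both bits are 1
  1101010111
& 0110010101
------------
  0100010101
Decimal: 855 & 405 = 277



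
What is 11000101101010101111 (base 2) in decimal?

Sum of powers of 2 for each 1-bit:
2^0 + 2^1 + 2^2 + 2^3 + 2^5 + 2^7 + 2^9 + 2^11 + 2^12 + 2^14 + 2^18 + 2^19
= 1 + 2 + 4 + 8 + 32 + 128 + 512 + 2048 + 4096 + 16384 + 262144 + 524288
= 809647



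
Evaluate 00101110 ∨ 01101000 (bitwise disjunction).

OR: 1 when either bit is 1
  00101110
| 01101000
----------
  01101110
Decimal: 46 | 104 = 110



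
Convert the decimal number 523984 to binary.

Using repeated division by 2:
523984 ÷ 2 = 261992 remainder 0
261992 ÷ 2 = 130996 remainder 0
130996 ÷ 2 = 65498 remainder 0
65498 ÷ 2 = 32749 remainder 0
32749 ÷ 2 = 16374 remainder 1
16374 ÷ 2 = 8187 remainder 0
8187 ÷ 2 = 4093 remainder 1
4093 ÷ 2 = 2046 remainder 1
2046 ÷ 2 = 1023 remainder 0
1023 ÷ 2 = 511 remainder 1
511 ÷ 2 = 255 remainder 1
255 ÷ 2 = 127 remainder 1
127 ÷ 2 = 63 remainder 1
63 ÷ 2 = 31 remainder 1
31 ÷ 2 = 15 remainder 1
15 ÷ 2 = 7 remainder 1
7 ÷ 2 = 3 remainder 1
3 ÷ 2 = 1 remainder 1
1 ÷ 2 = 0 remainder 1
Reading remainders bottom to top: 1111111111011010000



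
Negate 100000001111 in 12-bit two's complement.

Original (sign bit 1, negative): 100000001111
Step 1 - Invert all bits: 011111110000
Step 2 - Add 1: 011111110001
Verification: 100000001111 + 011111110001 = 1000000000000; discarding the end carry (carry out of the top bit) leaves the 12-bit value 000000000000, as required for x + (-x)



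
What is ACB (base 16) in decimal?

Expand by place value (powers of 16):
Digit values: A = 10, C = 12, B = 11
ACB = 10 × 16^2 + 12 × 16^1 + 11 × 16^0
= 10 × 256 + 12 × 16 + 11 × 1
= 2560 + 192 + 11
= 2763



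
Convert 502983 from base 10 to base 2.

Using repeated division by 2:
502983 ÷ 2 = 251491 remainder 1
251491 ÷ 2 = 125745 remainder 1
125745 ÷ 2 = 62872 remainder 1
62872 ÷ 2 = 31436 remainder 0
31436 ÷ 2 = 15718 remainder 0
15718 ÷ 2 = 7859 remainder 0
7859 ÷ 2 = 3929 remainder 1
3929 ÷ 2 = 1964 remainder 1
1964 ÷ 2 = 982 remainder 0
982 ÷ 2 = 491 remainder 0
491 ÷ 2 = 245 remainder 1
245 ÷ 2 = 122 remainder 1
122 ÷ 2 = 61 remainder 0
61 ÷ 2 = 30 remainder 1
30 ÷ 2 = 15 remainder 0
15 ÷ 2 = 7 remainder 1
7 ÷ 2 = 3 remainder 1
3 ÷ 2 = 1 remainder 1
1 ÷ 2 = 0 remainder 1
Reading remainders bottom to top: 1111010110011000111



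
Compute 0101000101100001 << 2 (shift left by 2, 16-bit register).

Original: 0101000101100001 (decimal 20833)
Shift left by 2 positions
Append 2 zeros on the right and drop the 2 high bits that overflow the 16-bit width
Result: 0100010110000100 (decimal 17796)
Equivalent: 20833 << 2 = 20833 × 2^2 = 83332, truncated to 16 bits = 17796



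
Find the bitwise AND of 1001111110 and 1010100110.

AND: 1 only when both bits are 1
  1001111110
& 1010100110
------------
  1000100110
Decimal: 638 & 678 = 550



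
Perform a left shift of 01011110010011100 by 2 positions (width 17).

Original: 01011110010011100 (decimal 48284)
Shift left by 2 positions
Append 2 zeros on the right and drop the 2 high bits that overflow the 17-bit width
Result: 01111001001110000 (decimal 62064)
Equivalent: 48284 << 2 = 48284 × 2^2 = 193136, truncated to 17 bits = 62064



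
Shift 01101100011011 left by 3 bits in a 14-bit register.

Original: 01101100011011 (decimal 6939)
Shift left by 3 positions
Append 3 zeros on the right and drop the 3 high bits that overflow the 14-bit width
Result: 01100011011000 (decimal 6360)
Equivalent: 6939 << 3 = 6939 × 2^3 = 55512, truncated to 14 bits = 6360



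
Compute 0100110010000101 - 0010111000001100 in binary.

Method 1 - Direct subtraction (column by column from the right: bit − bit − borrow-in; if negative, add 2 and borrow 1 from the next column):
borrow: 0111110011110000
        0100110010000101
-       0010111000001100
------------------------
        0001111001111001

Method 2 - Add two's complement:
Two's complement of 0010111000001100: invert → 1101000111110011, add 1 → 1101000111110100
  0100110010000101
+ 1101000111110100
------------------
 10001111001111001  (end carry out of the top bit = 1)
Discarding the end carry: 0001111001111001
Decimal check:
  0100110010000101 = 16384 + 2048 + 1024 + 128 + 4 + 1 = 19589
  0010111000001100 = 8192 + 2048 + 1024 + 512 + 8 + 4 = 11788
  19589 - 11788 = 7801, and 0001111001111001 = 4096 + 2048 + 1024 + 512 + 64 + 32 + 16 + 8 + 1 = 7801 ✓



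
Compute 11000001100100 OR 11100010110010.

OR: 1 when either bit is 1
  11000001100100
| 11100010110010
----------------
  11100011110110
Decimal: 12388 | 14514 = 14582



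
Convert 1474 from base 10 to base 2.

Using repeated division by 2:
1474 ÷ 2 = 737 remainder 0
737 ÷ 2 = 368 remainder 1
368 ÷ 2 = 184 remainder 0
184 ÷ 2 = 92 remainder 0
92 ÷ 2 = 46 remainder 0
46 ÷ 2 = 23 remainder 0
23 ÷ 2 = 11 remainder 1
11 ÷ 2 = 5 remainder 1
5 ÷ 2 = 2 remainder 1
2 ÷ 2 = 1 remainder 0
1 ÷ 2 = 0 remainder 1
Reading remainders bottom to top: 10111000010



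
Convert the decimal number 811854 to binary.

Using repeated division by 2:
811854 ÷ 2 = 405927 remainder 0
405927 ÷ 2 = 202963 remainder 1
202963 ÷ 2 = 101481 remainder 1
101481 ÷ 2 = 50740 remainder 1
50740 ÷ 2 = 25370 remainder 0
25370 ÷ 2 = 12685 remainder 0
12685 ÷ 2 = 6342 remainder 1
6342 ÷ 2 = 3171 remainder 0
3171 ÷ 2 = 1585 remainder 1
1585 ÷ 2 = 792 remainder 1
792 ÷ 2 = 396 remainder 0
396 ÷ 2 = 198 remainder 0
198 ÷ 2 = 99 remainder 0
99 ÷ 2 = 49 remainder 1
49 ÷ 2 = 24 remainder 1
24 ÷ 2 = 12 remainder 0
12 ÷ 2 = 6 remainder 0
6 ÷ 2 = 3 remainder 0
3 ÷ 2 = 1 remainder 1
1 ÷ 2 = 0 remainder 1
Reading remainders bottom to top: 11000110001101001110



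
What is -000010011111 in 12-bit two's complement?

Original: 000010011111
Step 1 - Invert all bits: 111101100000
Step 2 - Add 1: 111101100001
Verification: 000010011111 + 111101100001 = 1000000000000; discarding the end carry (carry out of the top bit) leaves the 12-bit value 000000000000, as required for x + (-x)



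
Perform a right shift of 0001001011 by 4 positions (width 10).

Original: 0001001011 (decimal 75)
Shift right by 4 positions
Drop the 4 low bits; fill with zeros on the left
Result: 0000000100 (decimal 4)
Equivalent: 75 >> 4 = 75 ÷ 2^4 = 4



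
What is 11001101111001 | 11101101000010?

OR: 1 when either bit is 1
  11001101111001
| 11101101000010
----------------
  11101101111011
Decimal: 13177 | 15170 = 15227



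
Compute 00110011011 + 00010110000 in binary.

Add column by column from the right: bit + bit + carry-in; write the sum mod 2, carry 1 when the sum is 2 or 3.
carry:  01101100000
        00110011011
+       00010110000
-------------------
       001001001011
(the carry out of the leftmost column, 0, becomes the leading bit)
Decimal check:
  00110011011 = 256 + 128 + 16 + 8 + 2 + 1 = 411
  00010110000 = 128 + 32 + 16 = 176
  411 + 176 = 587, and 001001001011 = 512 + 64 + 8 + 2 + 1 = 587 ✓



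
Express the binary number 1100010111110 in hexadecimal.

Group into 4-bit nibbles from right:
  0001 = 1
  1000 = 8
  1011 = B
  1110 = E
Result: 18BE



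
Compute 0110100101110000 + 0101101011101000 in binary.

Add column by column from the right: bit + bit + carry-in; write the sum mod 2, carry 1 when the sum is 2 or 3.
carry:  1111011111000000
        0110100101110000
+       0101101011101000
------------------------
       01100010001011000
(the carry out of the leftmost column, 0, becomes the leading bit)
Decimal check:
  0110100101110000 = 16384 + 8192 + 2048 + 256 + 64 + 32 + 16 = 26992
  0101101011101000 = 16384 + 4096 + 2048 + 512 + 128 + 64 + 32 + 8 = 23272
  26992 + 23272 = 50264, and 01100010001011000 = 32768 + 16384 + 1024 + 64 + 16 + 8 = 50264 ✓



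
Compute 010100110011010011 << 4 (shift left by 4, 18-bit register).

Original: 010100110011010011 (decimal 85203)
Shift left by 4 positions
Append 4 zeros on the right and drop the 4 high bits that overflow the 18-bit width
Result: 001100110100110000 (decimal 52528)
Equivalent: 85203 << 4 = 85203 × 2^4 = 1363248, truncated to 18 bits = 52528



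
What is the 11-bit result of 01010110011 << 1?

Original: 01010110011 (decimal 691)
Shift left by 1 position
Append 1 zero on the right
Result: 10101100110 (decimal 1382)
Equivalent: 691 << 1 = 691 × 2^1 = 1382



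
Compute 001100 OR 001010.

OR: 1 when either bit is 1
  001100
| 001010
--------
  001110
Decimal: 12 | 10 = 14



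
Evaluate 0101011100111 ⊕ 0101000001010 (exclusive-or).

XOR: 1 when bits differ
  0101011100111
^ 0101000001010
---------------
  0000011101101
Decimal: 2791 ^ 2570 = 237



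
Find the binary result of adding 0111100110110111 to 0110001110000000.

Add column by column from the right: bit + bit + carry-in; write the sum mod 2, carry 1 when the sum is 2 or 3.
carry:  1100011100000000
        0111100110110111
+       0110001110000000
------------------------
       01101110100110111
(the carry out of the leftmost column, 0, becomes the leading bit)
Decimal check:
  0111100110110111 = 16384 + 8192 + 4096 + 2048 + 256 + 128 + 32 + 16 + 4 + 2 + 1 = 31159
  0110001110000000 = 16384 + 8192 + 512 + 256 + 128 = 25472
  31159 + 25472 = 56631, and 01101110100110111 = 32768 + 16384 + 4096 + 2048 + 1024 + 256 + 32 + 16 + 4 + 2 + 1 = 56631 ✓



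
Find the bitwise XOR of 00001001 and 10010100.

XOR: 1 when bits differ
  00001001
^ 10010100
----------
  10011101
Decimal: 9 ^ 148 = 157



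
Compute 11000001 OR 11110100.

OR: 1 when either bit is 1
  11000001
| 11110100
----------
  11110101
Decimal: 193 | 244 = 245



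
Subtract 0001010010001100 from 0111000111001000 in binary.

Method 1 - Direct subtraction (column by column from the right: bit − bit − borrow-in; if negative, add 2 and borrow 1 from the next column):
borrow: 0011100001111000
        0111000111001000
-       0001010010001100
------------------------
        0101110100111100

Method 2 - Add two's complement:
Two's complement of 0001010010001100: invert → 1110101101110011, add 1 → 1110101101110100
  0111000111001000
+ 1110101101110100
------------------
 10101110100111100  (end carry out of the top bit = 1)
Discarding the end carry: 0101110100111100
Decimal check:
  0111000111001000 = 16384 + 8192 + 4096 + 256 + 128 + 64 + 8 = 29128
  0001010010001100 = 4096 + 1024 + 128 + 8 + 4 = 5260
  29128 - 5260 = 23868, and 0101110100111100 = 16384 + 4096 + 2048 + 1024 + 256 + 32 + 16 + 8 + 4 = 23868 ✓



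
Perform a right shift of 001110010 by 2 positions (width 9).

Original: 001110010 (decimal 114)
Shift right by 2 positions
Drop the 2 low bits; fill with zeros on the left
Result: 000011100 (decimal 28)
Equivalent: 114 >> 2 = 114 ÷ 2^2 = 28



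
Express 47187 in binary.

Using repeated division by 2:
47187 ÷ 2 = 23593 remainder 1
23593 ÷ 2 = 11796 remainder 1
11796 ÷ 2 = 5898 remainder 0
5898 ÷ 2 = 2949 remainder 0
2949 ÷ 2 = 1474 remainder 1
1474 ÷ 2 = 737 remainder 0
737 ÷ 2 = 368 remainder 1
368 ÷ 2 = 184 remainder 0
184 ÷ 2 = 92 remainder 0
92 ÷ 2 = 46 remainder 0
46 ÷ 2 = 23 remainder 0
23 ÷ 2 = 11 remainder 1
11 ÷ 2 = 5 remainder 1
5 ÷ 2 = 2 remainder 1
2 ÷ 2 = 1 remainder 0
1 ÷ 2 = 0 remainder 1
Reading remainders bottom to top: 1011100001010011



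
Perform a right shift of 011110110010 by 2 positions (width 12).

Original: 011110110010 (decimal 1970)
Shift right by 2 positions
Drop the 2 low bits; fill with zeros on the left
Result: 000111101100 (decimal 492)
Equivalent: 1970 >> 2 = 1970 ÷ 2^2 = 492



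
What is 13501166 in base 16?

Using repeated division by 16 (digits 10–15 are A–F):
13501166 ÷ 16 = 843822 remainder 14 (E)
843822 ÷ 16 = 52738 remainder 14 (E)
52738 ÷ 16 = 3296 remainder 2
3296 ÷ 16 = 206 remainder 0
206 ÷ 16 = 12 remainder 14 (E)
12 ÷ 16 = 0 remainder 12 (C)
Reading remainders bottom to top: CE02EE



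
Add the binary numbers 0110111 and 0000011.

Add column by column from the right: bit + bit + carry-in; write the sum mod 2, carry 1 when the sum is 2 or 3.
carry:  0001110
        0110111
+       0000011
---------------
       00111010
(the carry out of the leftmost column, 0, becomes the leading bit)
Decimal check:
  0110111 = 32 + 16 + 4 + 2 + 1 = 55
  0000011 = 2 + 1 = 3
  55 + 3 = 58, and 00111010 = 32 + 16 + 8 + 2 = 58 ✓



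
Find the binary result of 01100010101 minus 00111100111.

Method 1 - Direct subtraction (column by column from the right: bit − bit − borrow-in; if negative, add 2 and borrow 1 from the next column):
borrow: 01111011100
        01100010101
-       00111100111
-------------------
        00100101110

Method 2 - Add two's complement:
Two's complement of 00111100111: invert → 11000011000, add 1 → 11000011001
  01100010101
+ 11000011001
-------------
 100100101110  (end carry out of the top bit = 1)
Discarding the end carry: 00100101110
Decimal check:
  01100010101 = 512 + 256 + 16 + 4 + 1 = 789
  00111100111 = 256 + 128 + 64 + 32 + 4 + 2 + 1 = 487
  789 - 487 = 302, and 00100101110 = 256 + 32 + 8 + 4 + 2 = 302 ✓



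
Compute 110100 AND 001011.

AND: 1 only when both bits are 1
  110100
& 001011
--------
  000000
Decimal: 52 & 11 = 0



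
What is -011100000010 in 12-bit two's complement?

Original: 011100000010
Step 1 - Invert all bits: 100011111101
Step 2 - Add 1: 100011111110
Verification: 011100000010 + 100011111110 = 1000000000000; discarding the end carry (carry out of the top bit) leaves the 12-bit value 000000000000, as required for x + (-x)



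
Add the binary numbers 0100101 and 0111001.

Add column by column from the right: bit + bit + carry-in; write the sum mod 2, carry 1 when the sum is 2 or 3.
carry:  1000010
        0100101
+       0111001
---------------
       01011110
(the carry out of the leftmost column, 0, becomes the leading bit)
Decimal check:
  0100101 = 32 + 4 + 1 = 37
  0111001 = 32 + 16 + 8 + 1 = 57
  37 + 57 = 94, and 01011110 = 64 + 16 + 8 + 4 + 2 = 94 ✓



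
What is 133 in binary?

Using repeated division by 2:
133 ÷ 2 = 66 remainder 1
66 ÷ 2 = 33 remainder 0
33 ÷ 2 = 16 remainder 1
16 ÷ 2 = 8 remainder 0
8 ÷ 2 = 4 remainder 0
4 ÷ 2 = 2 remainder 0
2 ÷ 2 = 1 remainder 0
1 ÷ 2 = 0 remainder 1
Reading remainders bottom to top: 10000101



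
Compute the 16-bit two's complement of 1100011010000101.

Original (sign bit 1, negative): 1100011010000101
Step 1 - Invert all bits: 0011100101111010
Step 2 - Add 1: 0011100101111011
Verification: 1100011010000101 + 0011100101111011 = 10000000000000000; discarding the end carry (carry out of the top bit) leaves the 16-bit value 0000000000000000, as required for x + (-x)

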